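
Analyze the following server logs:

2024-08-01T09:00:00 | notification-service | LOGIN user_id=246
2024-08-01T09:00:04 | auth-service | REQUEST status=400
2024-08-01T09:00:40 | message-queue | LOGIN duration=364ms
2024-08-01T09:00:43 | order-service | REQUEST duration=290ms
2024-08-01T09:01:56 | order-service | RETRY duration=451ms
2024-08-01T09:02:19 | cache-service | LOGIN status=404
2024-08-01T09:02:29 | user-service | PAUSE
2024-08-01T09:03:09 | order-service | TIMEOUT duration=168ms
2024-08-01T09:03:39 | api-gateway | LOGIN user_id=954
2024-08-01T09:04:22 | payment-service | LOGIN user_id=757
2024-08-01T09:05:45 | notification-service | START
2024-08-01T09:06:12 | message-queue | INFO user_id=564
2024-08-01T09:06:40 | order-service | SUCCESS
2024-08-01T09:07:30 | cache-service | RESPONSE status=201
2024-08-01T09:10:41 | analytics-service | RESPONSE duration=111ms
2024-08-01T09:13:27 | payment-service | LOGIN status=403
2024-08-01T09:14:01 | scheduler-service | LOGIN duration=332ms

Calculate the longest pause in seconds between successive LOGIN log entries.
545

To find the longest gap:

1. Extract all LOGIN events in chronological order
2. Calculate time differences between consecutive events
3. Find the maximum difference
4. Longest gap: 545 seconds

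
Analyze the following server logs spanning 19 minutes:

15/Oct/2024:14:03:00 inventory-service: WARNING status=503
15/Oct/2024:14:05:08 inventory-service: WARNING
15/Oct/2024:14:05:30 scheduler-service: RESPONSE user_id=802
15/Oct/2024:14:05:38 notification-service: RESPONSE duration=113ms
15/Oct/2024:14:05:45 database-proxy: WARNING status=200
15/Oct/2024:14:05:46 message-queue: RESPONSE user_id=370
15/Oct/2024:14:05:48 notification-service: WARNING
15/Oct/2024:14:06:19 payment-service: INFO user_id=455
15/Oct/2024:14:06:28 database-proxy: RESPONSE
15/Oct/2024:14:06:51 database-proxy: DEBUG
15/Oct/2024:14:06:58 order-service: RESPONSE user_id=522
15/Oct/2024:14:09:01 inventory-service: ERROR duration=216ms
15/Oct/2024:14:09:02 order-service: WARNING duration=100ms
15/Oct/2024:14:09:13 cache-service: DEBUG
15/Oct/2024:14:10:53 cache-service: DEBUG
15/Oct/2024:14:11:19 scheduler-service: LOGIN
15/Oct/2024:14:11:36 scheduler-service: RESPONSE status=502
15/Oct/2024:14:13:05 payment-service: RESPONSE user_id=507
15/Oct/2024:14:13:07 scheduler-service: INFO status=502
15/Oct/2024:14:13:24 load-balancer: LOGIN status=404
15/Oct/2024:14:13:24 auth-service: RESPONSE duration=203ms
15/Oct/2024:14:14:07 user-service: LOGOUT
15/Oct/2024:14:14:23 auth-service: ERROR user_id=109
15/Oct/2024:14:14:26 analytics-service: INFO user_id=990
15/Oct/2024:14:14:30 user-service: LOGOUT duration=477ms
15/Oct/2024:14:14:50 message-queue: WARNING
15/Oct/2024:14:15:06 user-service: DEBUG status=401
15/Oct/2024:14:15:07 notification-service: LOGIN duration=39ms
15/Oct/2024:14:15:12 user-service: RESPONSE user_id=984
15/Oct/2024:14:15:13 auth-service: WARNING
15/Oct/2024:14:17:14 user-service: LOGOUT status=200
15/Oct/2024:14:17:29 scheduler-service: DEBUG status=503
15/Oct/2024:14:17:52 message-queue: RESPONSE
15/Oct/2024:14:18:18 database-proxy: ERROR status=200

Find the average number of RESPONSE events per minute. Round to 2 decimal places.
0.53

To calculate the rate:

1. Count total RESPONSE events: 10
2. Total time period: 19 minutes
3. Rate = 10 / 19 = 0.53 events per minute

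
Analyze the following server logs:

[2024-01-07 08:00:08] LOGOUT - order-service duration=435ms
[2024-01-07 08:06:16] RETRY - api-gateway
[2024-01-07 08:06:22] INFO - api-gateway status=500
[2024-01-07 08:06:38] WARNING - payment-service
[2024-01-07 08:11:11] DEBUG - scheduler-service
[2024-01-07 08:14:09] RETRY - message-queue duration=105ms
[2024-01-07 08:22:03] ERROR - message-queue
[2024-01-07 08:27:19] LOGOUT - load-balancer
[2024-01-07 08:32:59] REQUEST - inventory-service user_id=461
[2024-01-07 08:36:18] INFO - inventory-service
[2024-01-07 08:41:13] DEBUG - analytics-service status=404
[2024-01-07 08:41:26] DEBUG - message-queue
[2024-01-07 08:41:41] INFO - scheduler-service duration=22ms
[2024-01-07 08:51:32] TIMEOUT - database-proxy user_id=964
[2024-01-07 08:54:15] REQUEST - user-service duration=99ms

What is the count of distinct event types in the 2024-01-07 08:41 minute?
2

To count unique event types:

1. Filter events in the minute starting at 2024-01-07 08:41
2. Extract event types from matching entries
3. Count unique types: 2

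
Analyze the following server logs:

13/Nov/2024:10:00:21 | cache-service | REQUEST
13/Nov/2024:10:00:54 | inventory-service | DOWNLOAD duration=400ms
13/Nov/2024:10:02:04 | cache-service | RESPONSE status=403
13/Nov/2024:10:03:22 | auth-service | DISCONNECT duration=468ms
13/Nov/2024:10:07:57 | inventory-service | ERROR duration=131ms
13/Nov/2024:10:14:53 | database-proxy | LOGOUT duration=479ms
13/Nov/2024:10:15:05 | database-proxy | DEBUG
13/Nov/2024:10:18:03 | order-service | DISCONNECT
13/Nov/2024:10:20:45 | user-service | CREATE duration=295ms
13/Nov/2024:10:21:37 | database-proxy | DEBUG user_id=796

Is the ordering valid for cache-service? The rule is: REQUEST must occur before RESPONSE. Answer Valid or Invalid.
Valid

To validate ordering:

1. Required order: REQUEST → RESPONSE
2. Rule: REQUEST must occur before RESPONSE
3. Check actual order of events for cache-service
4. Result: Valid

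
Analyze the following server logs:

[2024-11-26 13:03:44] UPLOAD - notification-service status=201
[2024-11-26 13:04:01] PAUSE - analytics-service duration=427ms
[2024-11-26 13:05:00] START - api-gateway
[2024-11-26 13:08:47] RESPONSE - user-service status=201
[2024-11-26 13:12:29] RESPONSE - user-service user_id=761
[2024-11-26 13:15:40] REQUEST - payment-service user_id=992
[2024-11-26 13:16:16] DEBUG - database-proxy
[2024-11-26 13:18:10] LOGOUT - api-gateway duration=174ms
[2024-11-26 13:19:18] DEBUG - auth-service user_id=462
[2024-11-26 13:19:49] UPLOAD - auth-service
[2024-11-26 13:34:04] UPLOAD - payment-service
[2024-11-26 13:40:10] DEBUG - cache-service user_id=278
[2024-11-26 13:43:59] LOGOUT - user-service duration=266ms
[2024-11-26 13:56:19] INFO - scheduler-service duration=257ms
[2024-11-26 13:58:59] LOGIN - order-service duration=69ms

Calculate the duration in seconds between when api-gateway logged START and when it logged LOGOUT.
790

To find the time between events:

1. Locate the first START event for api-gateway: 2024-11-26 13:05:00
2. Locate the first LOGOUT event for api-gateway: 2024-11-26 13:18:10
3. Calculate the difference: 2024-11-26 13:18:10 - 2024-11-26 13:05:00 = 790 seconds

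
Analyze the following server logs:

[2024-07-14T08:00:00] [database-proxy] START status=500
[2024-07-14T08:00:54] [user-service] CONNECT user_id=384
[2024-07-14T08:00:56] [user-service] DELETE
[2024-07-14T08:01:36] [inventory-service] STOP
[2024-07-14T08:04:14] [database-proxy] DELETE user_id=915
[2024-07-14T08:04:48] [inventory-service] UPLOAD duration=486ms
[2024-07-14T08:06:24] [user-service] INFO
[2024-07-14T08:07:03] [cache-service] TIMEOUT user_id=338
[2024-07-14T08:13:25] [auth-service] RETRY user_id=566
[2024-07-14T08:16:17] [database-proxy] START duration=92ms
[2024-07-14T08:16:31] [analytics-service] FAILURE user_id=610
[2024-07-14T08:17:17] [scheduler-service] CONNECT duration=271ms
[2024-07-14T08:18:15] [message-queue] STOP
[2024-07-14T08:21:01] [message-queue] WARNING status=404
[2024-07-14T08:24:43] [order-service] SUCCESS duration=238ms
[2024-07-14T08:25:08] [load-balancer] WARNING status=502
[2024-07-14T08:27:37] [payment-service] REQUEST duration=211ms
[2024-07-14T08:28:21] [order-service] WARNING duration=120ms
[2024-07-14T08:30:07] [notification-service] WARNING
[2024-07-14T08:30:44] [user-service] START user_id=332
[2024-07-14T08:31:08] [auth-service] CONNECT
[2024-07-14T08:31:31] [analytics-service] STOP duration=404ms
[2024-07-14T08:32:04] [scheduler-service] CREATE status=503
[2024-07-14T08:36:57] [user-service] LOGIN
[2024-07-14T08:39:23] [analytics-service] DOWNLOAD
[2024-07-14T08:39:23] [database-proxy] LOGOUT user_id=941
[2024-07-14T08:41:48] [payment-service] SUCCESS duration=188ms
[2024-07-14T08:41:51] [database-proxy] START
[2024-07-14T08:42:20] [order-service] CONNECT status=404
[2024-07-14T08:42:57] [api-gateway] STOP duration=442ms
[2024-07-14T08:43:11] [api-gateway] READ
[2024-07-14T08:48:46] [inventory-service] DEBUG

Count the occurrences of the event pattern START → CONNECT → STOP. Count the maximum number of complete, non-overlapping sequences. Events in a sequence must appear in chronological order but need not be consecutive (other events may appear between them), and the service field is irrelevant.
4

To count sequences:

1. Look for pattern: START → CONNECT → STOP
2. Greedily scan the log in chronological order, matching each sequence element in turn (ignoring service)
3. Each time the full pattern completes, increment the count and restart matching from the next event
4. Complete non-overlapping sequences found: 4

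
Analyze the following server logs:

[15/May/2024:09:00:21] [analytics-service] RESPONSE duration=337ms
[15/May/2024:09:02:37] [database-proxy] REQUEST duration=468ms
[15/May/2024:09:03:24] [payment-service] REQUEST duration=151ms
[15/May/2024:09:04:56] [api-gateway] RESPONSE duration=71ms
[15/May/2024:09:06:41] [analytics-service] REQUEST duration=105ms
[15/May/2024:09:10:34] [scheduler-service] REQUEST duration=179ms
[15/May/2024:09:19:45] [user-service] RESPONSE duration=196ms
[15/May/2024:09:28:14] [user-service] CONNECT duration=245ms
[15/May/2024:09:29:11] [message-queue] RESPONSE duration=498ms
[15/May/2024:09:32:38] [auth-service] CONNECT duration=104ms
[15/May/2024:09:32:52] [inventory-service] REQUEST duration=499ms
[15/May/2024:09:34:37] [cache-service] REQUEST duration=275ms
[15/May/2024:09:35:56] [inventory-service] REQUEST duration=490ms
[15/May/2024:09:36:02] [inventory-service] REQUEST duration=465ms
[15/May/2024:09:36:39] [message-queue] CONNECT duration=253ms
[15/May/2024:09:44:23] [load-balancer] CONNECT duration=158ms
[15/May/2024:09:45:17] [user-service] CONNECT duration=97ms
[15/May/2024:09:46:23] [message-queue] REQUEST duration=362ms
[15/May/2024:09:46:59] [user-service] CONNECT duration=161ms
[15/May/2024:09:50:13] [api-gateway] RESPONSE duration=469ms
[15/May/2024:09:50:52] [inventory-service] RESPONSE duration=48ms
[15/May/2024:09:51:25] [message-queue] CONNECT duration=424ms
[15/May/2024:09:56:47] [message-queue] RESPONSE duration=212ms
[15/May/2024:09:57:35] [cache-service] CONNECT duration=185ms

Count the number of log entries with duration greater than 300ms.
9

To count timeouts:

1. Threshold: 300ms
2. Extract duration from each log entry
3. Count entries where duration > 300
4. Timeout count: 9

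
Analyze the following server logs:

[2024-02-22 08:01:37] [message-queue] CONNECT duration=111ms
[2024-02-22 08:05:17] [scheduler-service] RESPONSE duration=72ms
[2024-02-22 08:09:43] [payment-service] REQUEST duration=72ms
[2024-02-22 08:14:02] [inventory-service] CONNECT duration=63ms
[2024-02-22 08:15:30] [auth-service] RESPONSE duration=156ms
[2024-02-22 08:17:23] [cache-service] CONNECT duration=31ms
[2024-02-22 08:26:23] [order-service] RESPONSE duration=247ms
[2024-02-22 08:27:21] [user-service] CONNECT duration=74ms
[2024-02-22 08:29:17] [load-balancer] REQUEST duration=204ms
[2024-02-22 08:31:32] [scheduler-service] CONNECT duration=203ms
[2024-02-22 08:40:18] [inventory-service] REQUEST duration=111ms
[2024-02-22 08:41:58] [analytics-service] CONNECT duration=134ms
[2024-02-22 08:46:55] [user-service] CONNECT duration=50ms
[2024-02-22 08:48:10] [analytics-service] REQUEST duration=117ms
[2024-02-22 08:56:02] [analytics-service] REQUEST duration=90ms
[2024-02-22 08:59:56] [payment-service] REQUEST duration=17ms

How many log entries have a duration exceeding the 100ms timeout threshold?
8

To count timeouts:

1. Threshold: 100ms
2. Extract duration from each log entry
3. Count entries where duration > 100
4. Timeout count: 8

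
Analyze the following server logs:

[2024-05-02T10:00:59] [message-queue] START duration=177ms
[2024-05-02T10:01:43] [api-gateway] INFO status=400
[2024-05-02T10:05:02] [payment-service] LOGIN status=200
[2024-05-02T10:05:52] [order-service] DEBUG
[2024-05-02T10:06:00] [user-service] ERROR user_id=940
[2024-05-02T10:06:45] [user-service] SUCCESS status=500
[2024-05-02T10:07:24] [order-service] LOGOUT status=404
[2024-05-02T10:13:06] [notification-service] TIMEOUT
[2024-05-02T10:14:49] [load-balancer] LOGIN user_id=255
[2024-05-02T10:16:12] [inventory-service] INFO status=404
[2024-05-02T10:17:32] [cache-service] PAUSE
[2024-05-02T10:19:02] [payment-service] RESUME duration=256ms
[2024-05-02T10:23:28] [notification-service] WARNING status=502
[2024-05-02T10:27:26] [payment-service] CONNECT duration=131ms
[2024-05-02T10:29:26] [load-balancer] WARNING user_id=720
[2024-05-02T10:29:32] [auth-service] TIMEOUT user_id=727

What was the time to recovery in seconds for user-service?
45

To calculate recovery time:

1. Find ERROR event for user-service: 2024-05-02T10:06:00
2. Find next SUCCESS event for user-service: 2024-05-02T10:06:45
3. Recovery time: 2024-05-02T10:06:45 - 2024-05-02T10:06:00 = 45 seconds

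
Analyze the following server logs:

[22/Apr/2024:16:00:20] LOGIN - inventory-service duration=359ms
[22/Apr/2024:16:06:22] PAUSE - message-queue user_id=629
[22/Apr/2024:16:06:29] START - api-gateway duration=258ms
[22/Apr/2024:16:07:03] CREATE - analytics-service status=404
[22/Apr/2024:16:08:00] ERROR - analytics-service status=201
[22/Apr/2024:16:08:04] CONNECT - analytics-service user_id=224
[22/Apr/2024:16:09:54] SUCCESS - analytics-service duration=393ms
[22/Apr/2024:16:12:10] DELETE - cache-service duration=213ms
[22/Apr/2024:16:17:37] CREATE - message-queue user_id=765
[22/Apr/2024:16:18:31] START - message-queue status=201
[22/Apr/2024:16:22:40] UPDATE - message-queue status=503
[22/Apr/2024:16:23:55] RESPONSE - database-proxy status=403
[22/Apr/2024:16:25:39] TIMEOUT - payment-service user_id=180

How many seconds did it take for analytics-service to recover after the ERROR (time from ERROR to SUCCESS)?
114

To calculate recovery time:

1. Find ERROR event for analytics-service: 22/Apr/2024:16:08:00
2. Find next SUCCESS event for analytics-service: 22/Apr/2024:16:09:54
3. Recovery time: 22/Apr/2024:16:09:54 - 22/Apr/2024:16:08:00 = 114 seconds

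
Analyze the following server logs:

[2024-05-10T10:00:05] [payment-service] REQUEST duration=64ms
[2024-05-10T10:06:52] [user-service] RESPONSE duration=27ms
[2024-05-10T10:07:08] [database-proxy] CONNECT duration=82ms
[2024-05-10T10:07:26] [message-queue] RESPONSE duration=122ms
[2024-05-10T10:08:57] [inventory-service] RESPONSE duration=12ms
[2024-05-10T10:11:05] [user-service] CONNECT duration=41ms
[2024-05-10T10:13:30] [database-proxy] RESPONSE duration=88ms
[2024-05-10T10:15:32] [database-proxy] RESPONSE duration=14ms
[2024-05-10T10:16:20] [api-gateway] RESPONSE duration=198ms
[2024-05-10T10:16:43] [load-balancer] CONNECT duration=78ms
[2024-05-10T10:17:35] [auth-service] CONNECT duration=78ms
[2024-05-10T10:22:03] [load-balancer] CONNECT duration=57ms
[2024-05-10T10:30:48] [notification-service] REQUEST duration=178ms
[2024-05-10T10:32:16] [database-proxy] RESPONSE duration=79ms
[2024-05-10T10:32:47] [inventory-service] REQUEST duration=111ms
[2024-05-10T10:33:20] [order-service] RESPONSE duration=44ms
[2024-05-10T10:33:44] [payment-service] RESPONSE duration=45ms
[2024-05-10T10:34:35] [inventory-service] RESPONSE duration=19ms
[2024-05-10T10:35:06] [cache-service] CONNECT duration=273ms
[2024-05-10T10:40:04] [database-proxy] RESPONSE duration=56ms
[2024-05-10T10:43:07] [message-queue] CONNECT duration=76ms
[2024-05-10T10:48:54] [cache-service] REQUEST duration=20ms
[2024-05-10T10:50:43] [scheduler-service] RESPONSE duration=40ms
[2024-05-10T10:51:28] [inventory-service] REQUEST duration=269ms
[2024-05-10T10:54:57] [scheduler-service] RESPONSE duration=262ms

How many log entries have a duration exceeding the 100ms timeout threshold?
7

To count timeouts:

1. Threshold: 100ms
2. Extract duration from each log entry
3. Count entries where duration > 100
4. Timeout count: 7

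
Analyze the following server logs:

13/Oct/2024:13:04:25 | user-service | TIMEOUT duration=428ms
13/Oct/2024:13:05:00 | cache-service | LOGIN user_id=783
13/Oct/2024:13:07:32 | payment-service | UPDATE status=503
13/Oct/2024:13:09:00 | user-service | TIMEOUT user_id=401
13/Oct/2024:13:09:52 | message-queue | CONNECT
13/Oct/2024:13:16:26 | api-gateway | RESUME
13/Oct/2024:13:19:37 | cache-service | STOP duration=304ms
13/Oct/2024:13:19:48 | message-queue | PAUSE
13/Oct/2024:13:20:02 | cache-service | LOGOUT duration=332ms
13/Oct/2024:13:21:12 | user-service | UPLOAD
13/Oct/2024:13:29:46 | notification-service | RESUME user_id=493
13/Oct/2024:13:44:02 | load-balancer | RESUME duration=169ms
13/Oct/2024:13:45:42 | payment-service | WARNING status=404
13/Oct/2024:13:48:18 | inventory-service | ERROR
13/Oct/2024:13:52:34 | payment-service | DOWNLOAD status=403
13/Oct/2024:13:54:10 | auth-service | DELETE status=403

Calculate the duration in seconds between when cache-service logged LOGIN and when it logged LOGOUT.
902

To find the time between events:

1. Locate the first LOGIN event for cache-service: 13/Oct/2024:13:05:00
2. Locate the first LOGOUT event for cache-service: 13/Oct/2024:13:20:02
3. Calculate the difference: 13/Oct/2024:13:20:02 - 13/Oct/2024:13:05:00 = 902 seconds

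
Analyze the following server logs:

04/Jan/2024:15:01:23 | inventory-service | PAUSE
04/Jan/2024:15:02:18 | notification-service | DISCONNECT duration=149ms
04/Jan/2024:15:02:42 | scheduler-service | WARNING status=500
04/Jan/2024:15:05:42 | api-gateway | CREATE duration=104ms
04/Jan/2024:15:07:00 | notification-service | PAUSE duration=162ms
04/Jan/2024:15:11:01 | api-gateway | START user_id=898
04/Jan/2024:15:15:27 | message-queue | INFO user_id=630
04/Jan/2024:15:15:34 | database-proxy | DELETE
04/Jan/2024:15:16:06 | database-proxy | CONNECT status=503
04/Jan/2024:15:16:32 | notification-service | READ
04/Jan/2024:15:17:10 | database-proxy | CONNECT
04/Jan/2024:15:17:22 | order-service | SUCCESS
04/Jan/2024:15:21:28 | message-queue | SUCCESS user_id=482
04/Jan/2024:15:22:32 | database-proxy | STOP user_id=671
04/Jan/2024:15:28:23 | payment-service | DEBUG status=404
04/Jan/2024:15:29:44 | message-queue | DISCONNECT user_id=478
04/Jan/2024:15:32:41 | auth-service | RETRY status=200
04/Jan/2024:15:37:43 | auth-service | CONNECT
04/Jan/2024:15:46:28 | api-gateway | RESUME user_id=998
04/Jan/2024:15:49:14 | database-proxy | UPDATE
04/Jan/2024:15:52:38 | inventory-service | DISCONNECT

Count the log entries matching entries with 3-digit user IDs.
6

To find matching entries:

1. Pattern to match: entries with 3-digit user IDs
2. Scan each log entry for the pattern
3. Count matches: 6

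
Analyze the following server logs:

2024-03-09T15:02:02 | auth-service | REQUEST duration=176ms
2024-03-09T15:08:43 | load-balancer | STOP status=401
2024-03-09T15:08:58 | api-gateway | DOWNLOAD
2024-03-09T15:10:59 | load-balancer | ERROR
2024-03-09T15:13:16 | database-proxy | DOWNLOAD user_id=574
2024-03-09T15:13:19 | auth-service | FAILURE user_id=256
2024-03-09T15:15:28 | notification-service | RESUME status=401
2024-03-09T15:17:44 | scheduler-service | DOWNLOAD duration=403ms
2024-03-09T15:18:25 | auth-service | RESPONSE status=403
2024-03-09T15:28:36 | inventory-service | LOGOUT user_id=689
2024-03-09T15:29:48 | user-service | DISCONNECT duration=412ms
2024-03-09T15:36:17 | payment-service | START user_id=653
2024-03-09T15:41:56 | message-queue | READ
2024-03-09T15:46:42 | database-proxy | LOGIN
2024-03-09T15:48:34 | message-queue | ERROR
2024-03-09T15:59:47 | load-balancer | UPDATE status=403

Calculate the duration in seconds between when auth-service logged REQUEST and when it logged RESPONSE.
983

To find the time between events:

1. Locate the first REQUEST event for auth-service: 2024-03-09T15:02:02
2. Locate the first RESPONSE event for auth-service: 2024-03-09T15:18:25
3. Calculate the difference: 2024-03-09T15:18:25 - 2024-03-09T15:02:02 = 983 seconds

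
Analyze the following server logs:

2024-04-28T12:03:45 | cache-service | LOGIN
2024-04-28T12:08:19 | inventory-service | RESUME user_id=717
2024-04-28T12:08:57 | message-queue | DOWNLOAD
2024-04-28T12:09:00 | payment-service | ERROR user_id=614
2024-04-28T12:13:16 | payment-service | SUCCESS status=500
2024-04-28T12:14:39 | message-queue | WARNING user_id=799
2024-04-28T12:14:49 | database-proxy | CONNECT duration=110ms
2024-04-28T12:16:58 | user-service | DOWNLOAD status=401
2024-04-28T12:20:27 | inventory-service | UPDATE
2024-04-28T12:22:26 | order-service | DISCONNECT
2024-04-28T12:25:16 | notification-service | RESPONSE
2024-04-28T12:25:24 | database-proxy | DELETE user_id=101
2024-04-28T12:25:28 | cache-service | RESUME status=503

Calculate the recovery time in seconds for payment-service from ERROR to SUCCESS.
256

To calculate recovery time:

1. Find ERROR event for payment-service: 2024-04-28T12:09:00
2. Find next SUCCESS event for payment-service: 2024-04-28T12:13:16
3. Recovery time: 2024-04-28T12:13:16 - 2024-04-28T12:09:00 = 256 seconds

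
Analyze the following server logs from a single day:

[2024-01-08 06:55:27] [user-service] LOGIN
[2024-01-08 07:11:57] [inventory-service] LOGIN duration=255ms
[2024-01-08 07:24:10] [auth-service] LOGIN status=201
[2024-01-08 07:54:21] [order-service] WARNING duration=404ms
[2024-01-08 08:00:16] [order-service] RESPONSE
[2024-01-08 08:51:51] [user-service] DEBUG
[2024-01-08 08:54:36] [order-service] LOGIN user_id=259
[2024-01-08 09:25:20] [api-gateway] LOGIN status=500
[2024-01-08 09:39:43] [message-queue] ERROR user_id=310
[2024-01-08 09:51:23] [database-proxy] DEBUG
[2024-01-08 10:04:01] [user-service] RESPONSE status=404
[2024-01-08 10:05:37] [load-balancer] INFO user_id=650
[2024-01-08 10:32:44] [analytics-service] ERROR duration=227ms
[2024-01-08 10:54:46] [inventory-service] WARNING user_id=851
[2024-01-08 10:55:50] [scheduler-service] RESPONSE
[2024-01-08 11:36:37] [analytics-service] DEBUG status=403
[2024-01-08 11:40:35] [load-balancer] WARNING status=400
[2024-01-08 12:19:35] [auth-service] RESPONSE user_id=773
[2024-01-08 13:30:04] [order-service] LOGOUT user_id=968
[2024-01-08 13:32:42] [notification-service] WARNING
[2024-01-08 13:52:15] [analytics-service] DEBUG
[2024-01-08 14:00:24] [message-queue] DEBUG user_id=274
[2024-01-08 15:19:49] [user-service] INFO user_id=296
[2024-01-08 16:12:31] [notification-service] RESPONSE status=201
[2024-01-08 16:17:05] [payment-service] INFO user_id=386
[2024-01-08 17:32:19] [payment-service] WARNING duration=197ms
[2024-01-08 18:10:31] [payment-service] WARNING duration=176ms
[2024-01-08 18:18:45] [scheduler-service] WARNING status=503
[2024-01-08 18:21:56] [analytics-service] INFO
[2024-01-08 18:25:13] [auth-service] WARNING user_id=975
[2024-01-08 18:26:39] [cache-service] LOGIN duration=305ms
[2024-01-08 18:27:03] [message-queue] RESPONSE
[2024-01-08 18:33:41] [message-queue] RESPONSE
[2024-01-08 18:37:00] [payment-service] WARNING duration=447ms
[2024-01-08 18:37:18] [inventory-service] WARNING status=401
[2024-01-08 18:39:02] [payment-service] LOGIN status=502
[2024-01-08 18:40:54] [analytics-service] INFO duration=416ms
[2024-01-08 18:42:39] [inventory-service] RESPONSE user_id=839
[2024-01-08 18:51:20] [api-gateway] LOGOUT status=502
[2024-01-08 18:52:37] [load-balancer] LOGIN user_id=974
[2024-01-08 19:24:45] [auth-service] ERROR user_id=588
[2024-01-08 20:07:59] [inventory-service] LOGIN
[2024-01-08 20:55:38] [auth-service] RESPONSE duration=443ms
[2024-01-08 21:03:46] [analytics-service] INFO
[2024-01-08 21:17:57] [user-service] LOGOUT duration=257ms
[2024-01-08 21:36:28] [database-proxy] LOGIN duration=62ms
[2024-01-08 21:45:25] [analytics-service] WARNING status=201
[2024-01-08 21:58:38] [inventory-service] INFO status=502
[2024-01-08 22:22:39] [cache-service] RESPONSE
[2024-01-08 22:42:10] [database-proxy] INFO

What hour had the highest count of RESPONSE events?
18

To find the peak hour:

1. Group all RESPONSE events by hour
2. Count events in each hour
3. Find hour with maximum count
4. Peak hour: 18 (with 3 events)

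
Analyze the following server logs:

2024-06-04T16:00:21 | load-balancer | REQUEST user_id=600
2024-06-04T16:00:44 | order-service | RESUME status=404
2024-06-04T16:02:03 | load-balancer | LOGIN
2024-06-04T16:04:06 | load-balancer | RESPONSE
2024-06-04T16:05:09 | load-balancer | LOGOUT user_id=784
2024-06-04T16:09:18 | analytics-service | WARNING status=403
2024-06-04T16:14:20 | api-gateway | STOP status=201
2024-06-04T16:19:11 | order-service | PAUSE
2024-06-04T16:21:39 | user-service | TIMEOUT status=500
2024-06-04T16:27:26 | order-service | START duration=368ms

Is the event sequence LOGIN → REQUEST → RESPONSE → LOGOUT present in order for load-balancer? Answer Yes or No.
No

To verify sequence order:

1. Find all events in sequence LOGIN → REQUEST → RESPONSE → LOGOUT for load-balancer
2. Extract their timestamps
3. Check if timestamps are in ascending order
4. Result: No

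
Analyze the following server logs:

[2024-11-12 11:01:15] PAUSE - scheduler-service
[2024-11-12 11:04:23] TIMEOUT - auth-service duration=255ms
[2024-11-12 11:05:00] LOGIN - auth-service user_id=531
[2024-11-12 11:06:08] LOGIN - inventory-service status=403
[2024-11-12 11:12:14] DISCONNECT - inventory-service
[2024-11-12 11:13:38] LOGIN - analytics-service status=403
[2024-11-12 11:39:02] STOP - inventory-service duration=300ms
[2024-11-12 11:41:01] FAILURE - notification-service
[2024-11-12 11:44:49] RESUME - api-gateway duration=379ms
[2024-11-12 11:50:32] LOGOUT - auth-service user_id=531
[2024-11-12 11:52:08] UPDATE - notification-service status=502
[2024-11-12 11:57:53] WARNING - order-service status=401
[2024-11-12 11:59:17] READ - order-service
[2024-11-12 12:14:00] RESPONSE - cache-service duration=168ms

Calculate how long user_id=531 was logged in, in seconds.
2732

To calculate session duration:

1. Find LOGIN event for user_id=531: 2024-11-12 11:05:00
2. Find LOGOUT event for user_id=531: 2024-11-12 11:50:32
3. Session duration: 2024-11-12 11:50:32 - 2024-11-12 11:05:00 = 2732 seconds (45 minutes)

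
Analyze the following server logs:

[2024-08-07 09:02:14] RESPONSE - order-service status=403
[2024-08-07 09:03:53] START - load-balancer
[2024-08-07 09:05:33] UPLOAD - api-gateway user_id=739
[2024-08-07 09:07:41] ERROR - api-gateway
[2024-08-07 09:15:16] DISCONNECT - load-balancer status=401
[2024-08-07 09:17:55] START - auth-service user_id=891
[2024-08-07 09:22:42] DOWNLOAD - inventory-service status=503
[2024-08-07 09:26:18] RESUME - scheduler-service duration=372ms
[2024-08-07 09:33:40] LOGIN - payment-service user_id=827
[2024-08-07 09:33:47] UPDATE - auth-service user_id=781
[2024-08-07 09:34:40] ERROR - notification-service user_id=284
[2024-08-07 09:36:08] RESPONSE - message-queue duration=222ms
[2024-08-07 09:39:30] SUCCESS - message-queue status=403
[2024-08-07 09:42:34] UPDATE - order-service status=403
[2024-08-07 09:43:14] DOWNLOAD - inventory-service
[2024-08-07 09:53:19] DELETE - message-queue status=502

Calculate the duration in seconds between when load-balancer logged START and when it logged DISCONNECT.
683

To find the time between events:

1. Locate the first START event for load-balancer: 2024-08-07 09:03:53
2. Locate the first DISCONNECT event for load-balancer: 2024-08-07 09:15:16
3. Calculate the difference: 2024-08-07 09:15:16 - 2024-08-07 09:03:53 = 683 seconds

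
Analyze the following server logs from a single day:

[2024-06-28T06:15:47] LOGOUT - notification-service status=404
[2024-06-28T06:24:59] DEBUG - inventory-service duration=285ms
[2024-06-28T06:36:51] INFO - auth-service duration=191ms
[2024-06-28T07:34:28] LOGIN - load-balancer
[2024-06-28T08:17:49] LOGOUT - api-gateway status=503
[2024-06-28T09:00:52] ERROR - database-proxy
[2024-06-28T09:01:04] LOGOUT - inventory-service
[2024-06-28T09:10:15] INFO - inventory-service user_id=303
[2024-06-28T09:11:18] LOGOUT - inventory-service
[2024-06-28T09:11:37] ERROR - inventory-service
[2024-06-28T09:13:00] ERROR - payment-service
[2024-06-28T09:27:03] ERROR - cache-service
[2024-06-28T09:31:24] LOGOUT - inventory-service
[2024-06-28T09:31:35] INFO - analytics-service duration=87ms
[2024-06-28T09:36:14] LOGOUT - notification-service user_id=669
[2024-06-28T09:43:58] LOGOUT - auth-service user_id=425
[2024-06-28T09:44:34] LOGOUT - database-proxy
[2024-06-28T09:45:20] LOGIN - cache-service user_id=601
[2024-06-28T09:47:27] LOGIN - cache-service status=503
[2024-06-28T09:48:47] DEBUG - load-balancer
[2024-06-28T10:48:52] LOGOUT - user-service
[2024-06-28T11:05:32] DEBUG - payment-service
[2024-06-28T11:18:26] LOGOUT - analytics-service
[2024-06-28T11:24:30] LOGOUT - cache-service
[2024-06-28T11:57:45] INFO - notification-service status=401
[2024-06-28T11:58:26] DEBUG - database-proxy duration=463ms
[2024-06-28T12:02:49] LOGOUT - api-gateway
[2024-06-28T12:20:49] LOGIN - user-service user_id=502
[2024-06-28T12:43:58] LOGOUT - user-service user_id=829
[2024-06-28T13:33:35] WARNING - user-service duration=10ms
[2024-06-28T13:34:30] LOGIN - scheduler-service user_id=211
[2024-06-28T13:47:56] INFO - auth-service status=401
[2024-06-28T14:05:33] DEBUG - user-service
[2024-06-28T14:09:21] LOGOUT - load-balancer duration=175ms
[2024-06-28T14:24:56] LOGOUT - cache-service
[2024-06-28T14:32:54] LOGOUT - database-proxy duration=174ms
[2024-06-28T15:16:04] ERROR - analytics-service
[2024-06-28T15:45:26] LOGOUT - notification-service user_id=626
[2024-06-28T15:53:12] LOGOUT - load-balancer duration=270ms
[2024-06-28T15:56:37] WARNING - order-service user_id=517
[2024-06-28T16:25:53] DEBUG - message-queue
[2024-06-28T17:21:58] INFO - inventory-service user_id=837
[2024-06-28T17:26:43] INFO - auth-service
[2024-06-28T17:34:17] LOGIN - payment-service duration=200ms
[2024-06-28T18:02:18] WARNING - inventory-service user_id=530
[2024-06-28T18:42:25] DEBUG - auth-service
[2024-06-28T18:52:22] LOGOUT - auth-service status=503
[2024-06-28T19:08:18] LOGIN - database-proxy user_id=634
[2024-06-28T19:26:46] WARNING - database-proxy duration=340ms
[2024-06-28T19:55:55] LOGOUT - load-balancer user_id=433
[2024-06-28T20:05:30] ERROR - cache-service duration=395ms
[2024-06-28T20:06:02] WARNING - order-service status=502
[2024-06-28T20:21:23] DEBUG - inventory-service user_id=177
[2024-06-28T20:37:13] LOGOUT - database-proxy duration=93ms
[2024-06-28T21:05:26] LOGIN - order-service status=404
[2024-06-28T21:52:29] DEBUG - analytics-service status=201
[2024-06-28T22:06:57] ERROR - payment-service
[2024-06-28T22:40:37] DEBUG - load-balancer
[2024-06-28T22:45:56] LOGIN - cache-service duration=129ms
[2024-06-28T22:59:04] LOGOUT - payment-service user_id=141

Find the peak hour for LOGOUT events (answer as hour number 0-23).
9

To find the peak hour:

1. Group all LOGOUT events by hour
2. Count events in each hour
3. Find hour with maximum count
4. Peak hour: 9 (with 6 events)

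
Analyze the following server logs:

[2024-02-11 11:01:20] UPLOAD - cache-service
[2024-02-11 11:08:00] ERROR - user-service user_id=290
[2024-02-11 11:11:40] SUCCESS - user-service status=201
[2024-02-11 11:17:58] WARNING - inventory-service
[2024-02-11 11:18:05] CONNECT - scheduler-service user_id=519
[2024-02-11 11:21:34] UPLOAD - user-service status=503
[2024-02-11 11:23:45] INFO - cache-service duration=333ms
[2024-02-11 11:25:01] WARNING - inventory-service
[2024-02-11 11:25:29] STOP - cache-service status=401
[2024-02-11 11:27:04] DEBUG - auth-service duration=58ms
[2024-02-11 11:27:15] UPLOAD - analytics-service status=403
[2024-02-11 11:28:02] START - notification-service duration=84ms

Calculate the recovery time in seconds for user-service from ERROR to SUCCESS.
220

To calculate recovery time:

1. Find ERROR event for user-service: 2024-02-11 11:08:00
2. Find next SUCCESS event for user-service: 2024-02-11 11:11:40
3. Recovery time: 2024-02-11 11:11:40 - 2024-02-11 11:08:00 = 220 seconds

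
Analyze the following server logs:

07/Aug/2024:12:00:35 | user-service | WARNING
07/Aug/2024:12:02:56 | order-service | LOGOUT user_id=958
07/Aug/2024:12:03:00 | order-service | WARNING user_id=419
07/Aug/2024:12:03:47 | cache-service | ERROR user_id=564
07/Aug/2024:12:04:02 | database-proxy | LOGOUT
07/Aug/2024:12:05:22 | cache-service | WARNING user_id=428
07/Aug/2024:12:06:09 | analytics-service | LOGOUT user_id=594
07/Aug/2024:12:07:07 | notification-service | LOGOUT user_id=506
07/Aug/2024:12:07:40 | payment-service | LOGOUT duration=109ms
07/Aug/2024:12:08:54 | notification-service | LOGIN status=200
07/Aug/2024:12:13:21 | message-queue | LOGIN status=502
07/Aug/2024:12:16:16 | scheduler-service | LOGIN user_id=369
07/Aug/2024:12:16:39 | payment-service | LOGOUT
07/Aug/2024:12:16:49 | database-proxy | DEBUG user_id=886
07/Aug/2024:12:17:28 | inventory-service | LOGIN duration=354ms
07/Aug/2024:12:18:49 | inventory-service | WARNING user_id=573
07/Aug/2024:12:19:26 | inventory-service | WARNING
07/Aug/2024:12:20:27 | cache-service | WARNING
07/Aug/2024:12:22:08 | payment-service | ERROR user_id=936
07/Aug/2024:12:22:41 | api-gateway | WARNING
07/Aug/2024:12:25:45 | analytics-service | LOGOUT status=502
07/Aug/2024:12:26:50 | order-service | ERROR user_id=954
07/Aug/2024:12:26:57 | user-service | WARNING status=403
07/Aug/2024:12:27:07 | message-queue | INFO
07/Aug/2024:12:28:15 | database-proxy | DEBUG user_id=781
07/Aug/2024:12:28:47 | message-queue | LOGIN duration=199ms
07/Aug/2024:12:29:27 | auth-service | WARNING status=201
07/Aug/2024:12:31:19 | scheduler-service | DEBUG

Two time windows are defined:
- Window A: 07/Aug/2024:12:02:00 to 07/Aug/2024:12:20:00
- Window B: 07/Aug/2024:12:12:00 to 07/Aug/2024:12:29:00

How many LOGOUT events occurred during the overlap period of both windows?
1

To find overlap events:

1. Window A: 07/Aug/2024:12:02:00 to 07/Aug/2024:12:20:00
2. Window B: 07/Aug/2024:12:12:00 to 07/Aug/2024:12:29:00
3. Overlap period: 07/Aug/2024:12:12:00 to 07/Aug/2024:12:20:00
4. Count LOGOUT events in overlap: 1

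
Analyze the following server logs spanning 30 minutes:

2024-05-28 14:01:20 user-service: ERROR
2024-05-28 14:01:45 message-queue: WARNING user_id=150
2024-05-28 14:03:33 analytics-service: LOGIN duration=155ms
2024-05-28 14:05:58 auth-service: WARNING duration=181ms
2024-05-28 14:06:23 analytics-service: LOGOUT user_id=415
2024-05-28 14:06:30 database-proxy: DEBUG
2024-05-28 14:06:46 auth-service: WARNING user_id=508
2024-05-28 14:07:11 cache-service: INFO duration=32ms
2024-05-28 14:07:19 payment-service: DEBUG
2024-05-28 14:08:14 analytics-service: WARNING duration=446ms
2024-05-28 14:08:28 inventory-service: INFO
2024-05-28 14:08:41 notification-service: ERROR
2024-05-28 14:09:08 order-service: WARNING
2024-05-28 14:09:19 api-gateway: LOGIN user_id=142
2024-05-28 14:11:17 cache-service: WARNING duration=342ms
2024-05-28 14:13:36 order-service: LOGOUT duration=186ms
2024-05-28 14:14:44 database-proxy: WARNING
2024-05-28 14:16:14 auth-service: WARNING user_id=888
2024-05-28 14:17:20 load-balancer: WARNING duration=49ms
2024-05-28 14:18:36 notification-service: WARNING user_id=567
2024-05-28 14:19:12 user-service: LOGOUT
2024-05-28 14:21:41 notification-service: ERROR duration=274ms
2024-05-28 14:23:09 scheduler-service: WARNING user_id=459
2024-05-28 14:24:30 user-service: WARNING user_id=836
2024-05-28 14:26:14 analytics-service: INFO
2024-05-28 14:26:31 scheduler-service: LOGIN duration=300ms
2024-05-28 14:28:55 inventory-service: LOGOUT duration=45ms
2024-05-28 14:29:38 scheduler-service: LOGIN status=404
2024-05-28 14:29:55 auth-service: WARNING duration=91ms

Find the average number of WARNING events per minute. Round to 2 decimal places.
0.43

To calculate the rate:

1. Count total WARNING events: 13
2. Total time period: 30 minutes
3. Rate = 13 / 30 = 0.43 events per minute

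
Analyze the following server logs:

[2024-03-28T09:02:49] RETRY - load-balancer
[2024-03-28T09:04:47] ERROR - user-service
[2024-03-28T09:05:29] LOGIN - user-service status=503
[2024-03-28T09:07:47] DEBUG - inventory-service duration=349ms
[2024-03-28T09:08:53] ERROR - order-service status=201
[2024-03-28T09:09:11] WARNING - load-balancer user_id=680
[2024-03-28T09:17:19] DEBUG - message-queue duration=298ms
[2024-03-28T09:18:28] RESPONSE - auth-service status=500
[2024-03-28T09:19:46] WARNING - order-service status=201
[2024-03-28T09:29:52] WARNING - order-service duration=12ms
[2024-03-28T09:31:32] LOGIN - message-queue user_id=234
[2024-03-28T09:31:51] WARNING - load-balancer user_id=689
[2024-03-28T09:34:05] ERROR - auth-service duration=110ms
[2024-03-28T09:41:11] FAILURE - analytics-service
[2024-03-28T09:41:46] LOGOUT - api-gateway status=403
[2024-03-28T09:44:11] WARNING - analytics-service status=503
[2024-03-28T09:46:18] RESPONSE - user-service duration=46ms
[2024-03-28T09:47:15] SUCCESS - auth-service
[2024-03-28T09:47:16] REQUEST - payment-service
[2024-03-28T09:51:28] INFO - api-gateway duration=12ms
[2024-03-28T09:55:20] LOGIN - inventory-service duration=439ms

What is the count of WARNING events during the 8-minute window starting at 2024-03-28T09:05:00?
1

To count events in the time window:

1. Window boundaries: 2024-03-28T09:05:00 to 2024-03-28T09:13:00
2. Filter for WARNING events within this window
3. Count matching events: 1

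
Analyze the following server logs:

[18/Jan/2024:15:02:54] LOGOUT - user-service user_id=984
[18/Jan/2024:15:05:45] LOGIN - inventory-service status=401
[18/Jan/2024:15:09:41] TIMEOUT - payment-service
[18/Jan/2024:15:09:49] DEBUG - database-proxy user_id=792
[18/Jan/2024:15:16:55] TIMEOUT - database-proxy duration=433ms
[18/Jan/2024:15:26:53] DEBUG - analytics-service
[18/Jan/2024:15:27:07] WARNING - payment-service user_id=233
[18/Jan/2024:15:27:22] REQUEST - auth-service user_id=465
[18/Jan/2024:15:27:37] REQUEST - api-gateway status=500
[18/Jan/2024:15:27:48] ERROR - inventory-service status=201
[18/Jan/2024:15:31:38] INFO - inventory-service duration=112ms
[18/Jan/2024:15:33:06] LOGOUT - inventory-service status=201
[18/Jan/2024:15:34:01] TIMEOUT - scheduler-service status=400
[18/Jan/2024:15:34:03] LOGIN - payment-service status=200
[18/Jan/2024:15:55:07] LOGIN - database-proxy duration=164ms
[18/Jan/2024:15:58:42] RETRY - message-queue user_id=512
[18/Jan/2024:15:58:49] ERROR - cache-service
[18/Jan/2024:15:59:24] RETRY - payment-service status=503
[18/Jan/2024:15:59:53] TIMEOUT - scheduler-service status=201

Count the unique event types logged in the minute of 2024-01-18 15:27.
3

To count unique event types:

1. Filter events in the minute starting at 2024-01-18 15:27
2. Extract event types from matching entries
3. Count unique types: 3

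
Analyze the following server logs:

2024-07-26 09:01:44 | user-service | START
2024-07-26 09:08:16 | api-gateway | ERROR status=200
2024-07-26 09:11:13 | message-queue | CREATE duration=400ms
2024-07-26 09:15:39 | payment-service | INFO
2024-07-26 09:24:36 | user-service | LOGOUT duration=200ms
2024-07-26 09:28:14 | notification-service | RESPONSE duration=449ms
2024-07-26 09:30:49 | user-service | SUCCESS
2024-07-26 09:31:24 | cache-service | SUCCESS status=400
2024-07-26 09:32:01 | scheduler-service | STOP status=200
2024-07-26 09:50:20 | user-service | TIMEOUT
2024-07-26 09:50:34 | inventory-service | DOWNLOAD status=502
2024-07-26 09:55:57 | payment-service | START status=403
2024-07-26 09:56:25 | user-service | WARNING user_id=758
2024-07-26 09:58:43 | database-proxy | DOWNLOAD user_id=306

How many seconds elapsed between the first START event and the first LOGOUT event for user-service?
1372

To find the time between events:

1. Locate the first START event for user-service: 2024-07-26 09:01:44
2. Locate the first LOGOUT event for user-service: 2024-07-26 09:24:36
3. Calculate the difference: 2024-07-26 09:24:36 - 2024-07-26 09:01:44 = 1372 seconds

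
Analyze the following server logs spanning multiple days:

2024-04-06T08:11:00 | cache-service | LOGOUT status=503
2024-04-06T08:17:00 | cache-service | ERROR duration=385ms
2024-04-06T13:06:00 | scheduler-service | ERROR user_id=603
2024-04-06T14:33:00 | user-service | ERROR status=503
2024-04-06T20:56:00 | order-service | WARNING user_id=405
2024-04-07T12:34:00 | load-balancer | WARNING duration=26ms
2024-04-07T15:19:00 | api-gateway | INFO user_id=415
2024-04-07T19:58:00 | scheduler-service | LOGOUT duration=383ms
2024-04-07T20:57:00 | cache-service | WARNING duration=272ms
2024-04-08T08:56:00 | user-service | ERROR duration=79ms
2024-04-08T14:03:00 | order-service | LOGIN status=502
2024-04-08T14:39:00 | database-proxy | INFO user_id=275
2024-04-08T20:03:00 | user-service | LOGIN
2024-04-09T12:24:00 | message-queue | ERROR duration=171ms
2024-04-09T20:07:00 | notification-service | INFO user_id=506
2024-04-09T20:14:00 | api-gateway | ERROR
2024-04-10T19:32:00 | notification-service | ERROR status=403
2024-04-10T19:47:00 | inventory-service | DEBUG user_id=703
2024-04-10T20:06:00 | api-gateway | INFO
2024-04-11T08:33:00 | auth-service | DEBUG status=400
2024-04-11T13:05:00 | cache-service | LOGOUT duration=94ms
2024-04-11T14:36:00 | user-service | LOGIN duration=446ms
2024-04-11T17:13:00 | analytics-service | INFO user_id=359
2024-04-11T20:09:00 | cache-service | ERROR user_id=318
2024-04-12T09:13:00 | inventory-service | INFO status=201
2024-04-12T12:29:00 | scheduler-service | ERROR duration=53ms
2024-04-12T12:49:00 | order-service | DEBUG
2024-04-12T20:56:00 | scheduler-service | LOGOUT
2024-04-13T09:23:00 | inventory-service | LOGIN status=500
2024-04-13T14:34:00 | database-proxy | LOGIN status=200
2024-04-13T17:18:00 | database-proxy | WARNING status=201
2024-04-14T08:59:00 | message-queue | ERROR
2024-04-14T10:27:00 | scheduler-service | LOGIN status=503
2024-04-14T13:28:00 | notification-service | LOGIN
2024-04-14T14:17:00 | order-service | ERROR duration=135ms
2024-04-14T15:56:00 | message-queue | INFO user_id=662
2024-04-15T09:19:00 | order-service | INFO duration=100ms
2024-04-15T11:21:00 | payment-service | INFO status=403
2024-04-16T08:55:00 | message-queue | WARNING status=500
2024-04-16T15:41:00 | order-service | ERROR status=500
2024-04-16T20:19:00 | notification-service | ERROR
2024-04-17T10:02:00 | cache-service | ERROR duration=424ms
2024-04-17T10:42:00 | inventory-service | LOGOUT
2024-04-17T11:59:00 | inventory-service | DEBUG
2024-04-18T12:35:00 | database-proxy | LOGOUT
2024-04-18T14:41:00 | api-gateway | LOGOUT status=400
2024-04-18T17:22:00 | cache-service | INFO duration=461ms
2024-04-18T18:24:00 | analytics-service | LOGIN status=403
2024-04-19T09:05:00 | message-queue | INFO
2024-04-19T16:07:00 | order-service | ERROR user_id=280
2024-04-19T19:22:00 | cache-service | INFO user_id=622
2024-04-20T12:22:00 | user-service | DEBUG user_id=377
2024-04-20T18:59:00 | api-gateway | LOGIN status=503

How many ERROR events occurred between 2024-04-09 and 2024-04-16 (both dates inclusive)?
9

To filter by date range:

1. Date range: 2024-04-09 through 2024-04-16, both dates inclusive
2. Filter for ERROR events whose date falls in this range
3. Count matching events: 9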